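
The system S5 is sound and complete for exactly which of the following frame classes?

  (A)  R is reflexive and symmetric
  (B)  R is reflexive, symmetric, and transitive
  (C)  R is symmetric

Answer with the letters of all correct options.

(A) this class determines B (= KTB), not S5.
(B) S5 is sound and complete for exactly this class.
(C) this class determines KB, not S5.

B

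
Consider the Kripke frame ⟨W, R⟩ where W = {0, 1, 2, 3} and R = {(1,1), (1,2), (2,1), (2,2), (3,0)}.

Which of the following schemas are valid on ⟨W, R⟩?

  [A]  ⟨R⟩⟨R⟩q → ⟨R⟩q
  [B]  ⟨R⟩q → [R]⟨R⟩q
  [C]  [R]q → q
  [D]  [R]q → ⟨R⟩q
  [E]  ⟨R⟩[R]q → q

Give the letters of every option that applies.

R is not reflexive: not 0 R 0.
R is not symmetric: 3 R 0 but not 0 R 3.
R is transitive: R is closed under composition.
R is not euclidean: 3 R 0 and 3 R 0 but not 0 R 0.
R is not serial: 0 has no R-successor.
(A) ⟨R⟩⟨R⟩q → ⟨R⟩q is the dual of axiom 4; it is valid on a frame exactly when R is transitive. R is transitive, so valid.
(B) ⟨R⟩q → [R]⟨R⟩q is axiom 5, which corresponds to the euclidean property. R is not euclidean — not valid.
(C) [R]q → q (axiom T) characterises the reflexive frames. R is not reflexive — not valid.
(D) [R]q → ⟨R⟩q is axiom D; it is valid on a frame exactly when R is serial. R is not serial, so not valid.
(E) ⟨R⟩[R]q → q (the dual of axiom B) characterises the symmetric frames. R is not symmetric — not valid.

A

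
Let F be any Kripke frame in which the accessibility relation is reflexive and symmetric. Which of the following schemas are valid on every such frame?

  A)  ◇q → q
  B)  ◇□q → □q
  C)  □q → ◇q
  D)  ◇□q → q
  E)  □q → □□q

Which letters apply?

C, D

Reflexive relations are serial.
(A) ◇q → q is valid only on frames where every R-edge is a self-loop. Such an R need not be a subset of the identity — not valid.
(B) ◇□q → □q is the dual of axiom 5, which corresponds to the euclidean property. Such an R need not be euclidean — not valid.
(C) □q → ◇q is axiom D, which corresponds to seriality. Every such R is serial — valid.
(D) ◇□q → q (the dual of axiom B) characterises the symmetric frames. Every such R is symmetric — valid.
(E) □q → □□q is axiom 4, which corresponds to transitivity. Such an R need not be transitive — not valid.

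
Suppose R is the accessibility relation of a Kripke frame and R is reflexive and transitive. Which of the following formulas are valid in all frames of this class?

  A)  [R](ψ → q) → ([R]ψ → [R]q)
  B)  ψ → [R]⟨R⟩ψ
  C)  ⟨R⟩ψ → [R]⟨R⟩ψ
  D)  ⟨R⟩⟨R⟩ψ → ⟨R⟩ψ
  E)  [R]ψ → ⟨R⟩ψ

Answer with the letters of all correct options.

A, D, E

Reflexive relations are serial.
(A) this is just K, valid on every normal frame.
(B) axiom B: valid iff R is symmetric. Such an R need not be symmetric — not valid.
(C) ⟨R⟩ψ → [R]⟨R⟩ψ is axiom 5; it is valid on a frame exactly when R is euclidean. Such an R need not be euclidean, so not valid.
(D) the dual of axiom 4: valid iff R is transitive. Every such R is transitive — valid.
(E) [R]ψ → ⟨R⟩ψ (axiom D) characterises the serial frames. Every such R is serial — valid.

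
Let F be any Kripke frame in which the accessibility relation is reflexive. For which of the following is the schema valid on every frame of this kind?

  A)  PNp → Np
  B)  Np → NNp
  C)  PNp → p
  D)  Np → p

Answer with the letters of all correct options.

D

A reflexive relation is serial.
(A) the dual of axiom 5: valid iff R is euclidean. Such an R need not be euclidean — not valid.
(B) Np → NNp is axiom 4; it is valid on a frame exactly when R is transitive. Such an R need not be transitive, so not valid.
(C) PNp → p (the dual of axiom B) characterises the symmetric frames. Such an R need not be symmetric — not valid.
(D) Np → p is axiom T, which corresponds to reflexivity. Every such R is reflexive — valid.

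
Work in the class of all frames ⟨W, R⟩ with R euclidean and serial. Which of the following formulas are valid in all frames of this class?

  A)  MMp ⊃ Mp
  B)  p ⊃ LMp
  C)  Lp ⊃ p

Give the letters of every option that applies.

(A) MMp ⊃ Mp is the dual of axiom 4, which corresponds to transitivity. Such an R need not be transitive — not valid.
(B) p ⊃ LMp is axiom B; it is valid on a frame exactly when R is symmetric. Such an R need not be symmetric, so not valid.
(C) Lp ⊃ p is axiom T, which corresponds to reflexivity. Such an R need not be reflexive — not valid.

none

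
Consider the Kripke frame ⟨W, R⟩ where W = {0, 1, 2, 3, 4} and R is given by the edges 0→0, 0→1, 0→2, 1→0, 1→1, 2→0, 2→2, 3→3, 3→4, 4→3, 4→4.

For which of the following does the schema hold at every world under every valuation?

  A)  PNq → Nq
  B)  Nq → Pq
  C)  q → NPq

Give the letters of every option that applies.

B, C

R is symmetric: every R-edge is matched by its reverse.
R is not euclidean: 0 R 1 and 0 R 2 but not 1 R 2.
R is serial: every world has an R-successor.
(A) PNq → Nq is the dual of axiom 5, which corresponds to the euclidean property. R is not euclidean — not valid.
(B) axiom D: valid iff R is serial. R is serial — valid.
(C) q → NPq is axiom B, which corresponds to symmetry. R is symmetric — valid.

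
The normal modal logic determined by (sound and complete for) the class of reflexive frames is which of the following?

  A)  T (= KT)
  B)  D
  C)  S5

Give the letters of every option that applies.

(A) T (= KT) is determined by exactly this class.
(B) D is determined by the class of serial frames.
(C) S5 is determined by the class of reflexive, symmetric, and transitive frames.

A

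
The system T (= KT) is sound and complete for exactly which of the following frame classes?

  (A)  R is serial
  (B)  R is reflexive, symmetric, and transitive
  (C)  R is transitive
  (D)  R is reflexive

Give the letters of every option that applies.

D

(A) this class determines D, not T (= KT).
(B) this class determines S5, not T (= KT).
(C) this class determines K4, not T (= KT).
(D) T (= KT) is sound and complete for exactly this class.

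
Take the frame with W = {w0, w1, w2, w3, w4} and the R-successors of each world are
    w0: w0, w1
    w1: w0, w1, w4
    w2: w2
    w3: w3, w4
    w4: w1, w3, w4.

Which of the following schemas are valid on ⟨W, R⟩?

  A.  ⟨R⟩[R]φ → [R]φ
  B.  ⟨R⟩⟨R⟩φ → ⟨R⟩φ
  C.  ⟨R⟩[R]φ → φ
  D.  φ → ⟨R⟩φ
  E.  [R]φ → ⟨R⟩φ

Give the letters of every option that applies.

R is reflexive: each world relates to itself.
R is symmetric: every R-edge is matched by its reverse.
R is not transitive: w0 R w1 and w1 R w4 but not w0 R w4.
R is not euclidean: w1 R w0 and w1 R w4 but not w0 R w4.
R is serial: every world has an R-successor.
(A) ⟨R⟩[R]φ → [R]φ is the dual of axiom 5, which corresponds to the euclidean property. R is not euclidean — not valid.
(B) ⟨R⟩⟨R⟩φ → ⟨R⟩φ is the dual of axiom 4; it is valid on a frame exactly when R is transitive. R is not transitive, so not valid.
(C) ⟨R⟩[R]φ → φ is the dual of axiom B, which corresponds to symmetry. R is symmetric — valid.
(D) φ → ⟨R⟩φ is the dual of axiom T, which corresponds to reflexivity. R is reflexive — valid.
(E) [R]φ → ⟨R⟩φ is axiom D; it is valid on a frame exactly when R is serial. R is serial, so valid.

C, D, E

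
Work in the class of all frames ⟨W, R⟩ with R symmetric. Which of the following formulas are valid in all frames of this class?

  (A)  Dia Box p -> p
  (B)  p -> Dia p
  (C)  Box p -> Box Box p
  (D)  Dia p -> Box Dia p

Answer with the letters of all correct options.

A

(A) the dual of axiom B: valid iff R is symmetric. Every such R is symmetric — valid.
(B) p -> Dia p is the dual of axiom T; it is valid on a frame exactly when R is reflexive. Such an R need not be reflexive, so not valid.
(C) axiom 4: valid iff R is transitive. Such an R need not be transitive — not valid.
(D) Dia p -> Box Dia p (axiom 5) characterises the euclidean frames. Such an R need not be euclidean — not valid.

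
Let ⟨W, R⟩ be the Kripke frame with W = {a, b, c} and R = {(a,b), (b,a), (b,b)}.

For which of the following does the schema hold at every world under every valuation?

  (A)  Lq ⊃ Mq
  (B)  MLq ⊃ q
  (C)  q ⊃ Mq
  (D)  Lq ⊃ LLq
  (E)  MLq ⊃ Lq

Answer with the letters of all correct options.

R is not reflexive: not a R a.
R is symmetric: every R-edge is matched by its reverse.
R is not transitive: a R b and b R a but not a R a.
R is not euclidean: b R a and b R a but not a R a.
R is not serial: c has no R-successor.
(A) axiom D: valid iff R is serial. R is not serial — not valid.
(B) MLq ⊃ q is the dual of axiom B, which corresponds to symmetry. R is symmetric — valid.
(C) q ⊃ Mq (the dual of axiom T) characterises the reflexive frames. R is not reflexive — not valid.
(D) Lq ⊃ LLq is axiom 4; it is valid on a frame exactly when R is transitive. R is not transitive, so not valid.
(E) MLq ⊃ Lq is the dual of axiom 5; it is valid on a frame exactly when R is euclidean. R is not euclidean, so not valid.

B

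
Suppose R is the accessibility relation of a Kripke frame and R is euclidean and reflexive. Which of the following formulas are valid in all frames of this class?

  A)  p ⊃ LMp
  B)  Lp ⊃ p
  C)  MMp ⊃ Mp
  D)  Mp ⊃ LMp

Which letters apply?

A, B, C, D

A reflexive euclidean relation is also symmetric (from wRw and wRv the euclidean condition gives vRw) and hence transitive; it is an equivalence relation.
(A) p ⊃ LMp is axiom B, which corresponds to symmetry. Every such R is symmetric — valid.
(B) Lp ⊃ p is axiom T; it is valid on a frame exactly when R is reflexive. Every such R is reflexive, so valid.
(C) MMp ⊃ Mp (the dual of axiom 4) characterises the transitive frames. Every such R is transitive — valid.
(D) Mp ⊃ LMp is axiom 5, which corresponds to the euclidean property. Every such R is euclidean — valid.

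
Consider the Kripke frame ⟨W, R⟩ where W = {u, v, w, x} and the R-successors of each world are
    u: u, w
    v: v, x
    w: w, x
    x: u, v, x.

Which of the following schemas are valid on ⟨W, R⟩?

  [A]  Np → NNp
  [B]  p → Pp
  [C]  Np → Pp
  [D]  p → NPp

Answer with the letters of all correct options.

R is reflexive: each world relates to itself.
R is not symmetric: u R w but not w R u.
R is not transitive: u R w and w R x but not u R x.
R is serial: every world has an R-successor.
(A) axiom 4: valid iff R is transitive. R is not transitive — not valid.
(B) p → Pp (the dual of axiom T) characterises the reflexive frames. R is reflexive — valid.
(C) axiom D: valid iff R is serial. R is serial — valid.
(D) axiom B: valid iff R is symmetric. R is not symmetric — not valid.

B, C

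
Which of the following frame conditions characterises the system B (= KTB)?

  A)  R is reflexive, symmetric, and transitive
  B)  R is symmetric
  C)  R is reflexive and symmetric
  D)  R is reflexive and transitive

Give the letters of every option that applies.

(A) this class determines S5, not B (= KTB).
(B) this class determines KB, not B (= KTB).
(C) B (= KTB) is sound and complete for exactly this class.
(D) this class determines S4, not B (= KTB).

C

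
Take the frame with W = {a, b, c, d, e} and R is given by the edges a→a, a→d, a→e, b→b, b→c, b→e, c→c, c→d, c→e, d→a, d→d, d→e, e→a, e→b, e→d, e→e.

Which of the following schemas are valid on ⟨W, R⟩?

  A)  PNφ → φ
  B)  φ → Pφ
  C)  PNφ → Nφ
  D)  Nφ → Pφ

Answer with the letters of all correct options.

R is reflexive: each world relates to itself.
R is not symmetric: b R c but not c R b.
R is not euclidean: b R c and b R b but not c R b.
R is serial: every world has an R-successor.
(A) the dual of axiom B: valid iff R is symmetric. R is not symmetric — not valid.
(B) φ → Pφ is the dual of axiom T; it is valid on a frame exactly when R is reflexive. R is reflexive, so valid.
(C) PNφ → Nφ is the dual of axiom 5, which corresponds to the euclidean property. R is not euclidean — not valid.
(D) Nφ → Pφ is axiom D, which corresponds to seriality. R is serial — valid.

B, D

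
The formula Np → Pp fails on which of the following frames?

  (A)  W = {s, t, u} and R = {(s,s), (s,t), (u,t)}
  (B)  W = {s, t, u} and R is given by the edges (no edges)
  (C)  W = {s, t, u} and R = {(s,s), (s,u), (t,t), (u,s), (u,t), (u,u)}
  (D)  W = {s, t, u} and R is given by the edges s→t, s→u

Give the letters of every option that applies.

The schema Np → Pp is axiom D; it is valid on a frame iff R is serial.
(A) R is not serial (t has no R-successor), so the schema fails here.
(B) R is not serial (s has no R-successor), so the schema fails here.
(C) R is serial (every world has an R-successor), so the schema is valid here.
(D) R is not serial (t has no R-successor), so the schema fails here.

A, B, D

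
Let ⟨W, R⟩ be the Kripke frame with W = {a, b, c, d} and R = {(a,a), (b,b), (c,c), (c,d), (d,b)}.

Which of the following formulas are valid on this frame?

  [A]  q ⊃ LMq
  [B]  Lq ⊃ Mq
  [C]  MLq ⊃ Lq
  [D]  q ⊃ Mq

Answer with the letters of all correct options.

R is not reflexive: not d R d.
R is not symmetric: c R d but not d R c.
R is not euclidean: c R d and c R c but not d R c.
R is serial: every world has an R-successor.
(A) axiom B: valid iff R is symmetric. R is not symmetric — not valid.
(B) axiom D: valid iff R is serial. R is serial — valid.
(C) MLq ⊃ Lq (the dual of axiom 5) characterises the euclidean frames. R is not euclidean — not valid.
(D) q ⊃ Mq is the dual of axiom T; it is valid on a frame exactly when R is reflexive. R is not reflexive, so not valid.

B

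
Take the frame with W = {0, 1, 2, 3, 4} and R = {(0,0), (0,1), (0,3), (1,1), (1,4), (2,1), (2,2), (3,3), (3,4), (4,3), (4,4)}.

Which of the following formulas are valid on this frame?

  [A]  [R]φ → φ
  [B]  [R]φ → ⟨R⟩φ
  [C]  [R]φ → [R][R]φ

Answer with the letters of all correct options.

R is reflexive: each world relates to itself.
R is not transitive: 0 R 1 and 1 R 4 but not 0 R 4.
R is serial: every world has an R-successor.
(A) axiom T: valid iff R is reflexive. R is reflexive — valid.
(B) [R]φ → ⟨R⟩φ is axiom D; it is valid on a frame exactly when R is serial. R is serial, so valid.
(C) [R]φ → [R][R]φ is axiom 4, which corresponds to transitivity. R is not transitive — not valid.

A, B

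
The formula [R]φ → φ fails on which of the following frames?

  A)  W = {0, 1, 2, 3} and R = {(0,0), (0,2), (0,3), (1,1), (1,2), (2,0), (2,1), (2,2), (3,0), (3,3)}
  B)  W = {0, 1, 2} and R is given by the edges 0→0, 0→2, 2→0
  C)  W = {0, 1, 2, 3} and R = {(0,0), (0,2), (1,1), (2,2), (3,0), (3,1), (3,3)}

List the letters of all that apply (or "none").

B

The schema [R]φ → φ is axiom T; it is valid on a frame iff R is reflexive.
(A) R is reflexive (each world relates to itself), so the schema is valid here.
(B) R is not reflexive (not 1 R 1), so the schema fails here.
(C) R is reflexive (each world relates to itself), so the schema is valid here.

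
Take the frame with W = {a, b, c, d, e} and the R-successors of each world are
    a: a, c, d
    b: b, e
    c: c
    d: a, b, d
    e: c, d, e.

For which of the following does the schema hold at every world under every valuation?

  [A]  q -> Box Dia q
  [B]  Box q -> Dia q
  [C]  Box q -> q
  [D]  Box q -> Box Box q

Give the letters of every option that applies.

B, C

R is reflexive: each world relates to itself.
R is not symmetric: a R c but not c R a.
R is not transitive: a R d and d R b but not a R b.
R is serial: every world has an R-successor.
(A) q -> Box Dia q is axiom B, which corresponds to symmetry. R is not symmetric — not valid.
(B) Box q -> Dia q is axiom D, which corresponds to seriality. R is serial — valid.
(C) Box q -> q (axiom T) characterises the reflexive frames. R is reflexive — valid.
(D) Box q -> Box Box q (axiom 4) characterises the transitive frames. R is not transitive — not valid.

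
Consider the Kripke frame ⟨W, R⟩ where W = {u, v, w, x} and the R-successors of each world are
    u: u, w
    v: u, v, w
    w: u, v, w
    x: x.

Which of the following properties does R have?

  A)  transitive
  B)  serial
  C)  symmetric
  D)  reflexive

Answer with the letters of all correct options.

(A) not transitive: u R w and w R v but not u R v.
(B) serial: every world has an R-successor.
(C) not symmetric: v R u but not u R v.
(D) reflexive: each world relates to itself.

B, D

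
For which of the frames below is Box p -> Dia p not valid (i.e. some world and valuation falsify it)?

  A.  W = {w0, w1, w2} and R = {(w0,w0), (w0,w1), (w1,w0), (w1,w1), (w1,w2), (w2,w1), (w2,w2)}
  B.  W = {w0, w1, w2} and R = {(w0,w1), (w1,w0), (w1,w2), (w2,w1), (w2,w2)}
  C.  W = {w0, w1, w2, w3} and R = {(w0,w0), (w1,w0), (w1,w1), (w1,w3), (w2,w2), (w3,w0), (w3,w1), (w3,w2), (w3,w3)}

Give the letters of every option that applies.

The schema Box p -> Dia p is axiom D; it is valid on a frame iff R is serial.
(A) R is serial (every world has an R-successor), so the schema is valid here.
(B) R is serial (every world has an R-successor), so the schema is valid here.
(C) R is serial (every world has an R-successor), so the schema is valid here.

none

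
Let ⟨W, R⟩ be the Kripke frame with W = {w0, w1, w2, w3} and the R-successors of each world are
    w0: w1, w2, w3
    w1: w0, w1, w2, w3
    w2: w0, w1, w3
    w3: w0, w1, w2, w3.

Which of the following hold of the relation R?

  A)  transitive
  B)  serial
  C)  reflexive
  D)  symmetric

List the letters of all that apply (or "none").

B, D

(A) not transitive: w0 R w1 and w1 R w0 but not w0 R w0.
(B) serial: every world has an R-successor.
(C) not reflexive: not w0 R w0.
(D) symmetric: every R-edge is matched by its reverse.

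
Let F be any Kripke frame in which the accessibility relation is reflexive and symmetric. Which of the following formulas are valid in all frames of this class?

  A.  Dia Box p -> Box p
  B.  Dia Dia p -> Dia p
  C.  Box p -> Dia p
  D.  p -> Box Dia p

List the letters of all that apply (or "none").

Reflexive relations are serial.
(A) the dual of axiom 5: valid iff R is euclidean. Such an R need not be euclidean — not valid.
(B) Dia Dia p -> Dia p is the dual of axiom 4, which corresponds to transitivity. Such an R need not be transitive — not valid.
(C) Box p -> Dia p (axiom D) characterises the serial frames. Every such R is serial — valid.
(D) axiom B: valid iff R is symmetric. Every such R is symmetric — valid.

C, D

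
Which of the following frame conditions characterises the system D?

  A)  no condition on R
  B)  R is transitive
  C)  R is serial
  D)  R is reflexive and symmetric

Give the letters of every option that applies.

(A) this class determines K, not D.
(B) this class determines K4, not D.
(C) D is sound and complete for exactly this class.
(D) this class determines B (= KTB), not D.

C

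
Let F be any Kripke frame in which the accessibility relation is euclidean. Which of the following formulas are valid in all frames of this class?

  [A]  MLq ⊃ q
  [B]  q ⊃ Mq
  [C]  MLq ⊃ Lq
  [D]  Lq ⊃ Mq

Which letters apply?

(A) MLq ⊃ q (the dual of axiom B) characterises the symmetric frames. Such an R need not be symmetric — not valid.
(B) q ⊃ Mq (the dual of axiom T) characterises the reflexive frames. Such an R need not be reflexive — not valid.
(C) MLq ⊃ Lq is the dual of axiom 5, which corresponds to the euclidean property. Every such R is euclidean — valid.
(D) Lq ⊃ Mq is axiom D; it is valid on a frame exactly when R is serial. Such an R need not be serial, so not valid.

C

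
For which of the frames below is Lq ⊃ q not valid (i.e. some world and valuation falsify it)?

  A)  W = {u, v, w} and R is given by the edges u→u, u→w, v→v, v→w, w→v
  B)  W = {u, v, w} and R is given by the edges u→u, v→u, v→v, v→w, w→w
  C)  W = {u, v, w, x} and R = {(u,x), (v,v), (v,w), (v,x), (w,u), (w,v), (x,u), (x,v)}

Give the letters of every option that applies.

The schema Lq ⊃ q is axiom T; it is valid on a frame iff R is reflexive.
(A) R is not reflexive (not w R w), so the schema fails here.
(B) R is reflexive (each world relates to itself), so the schema is valid here.
(C) R is not reflexive (not u R u), so the schema fails here.

A, C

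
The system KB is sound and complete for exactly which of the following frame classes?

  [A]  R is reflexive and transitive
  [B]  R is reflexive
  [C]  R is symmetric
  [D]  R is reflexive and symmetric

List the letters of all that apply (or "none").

C

(A) this class determines S4, not KB.
(B) this class determines T (= KT), not KB.
(C) KB is sound and complete for exactly this class.
(D) this class determines B (= KTB), not KB.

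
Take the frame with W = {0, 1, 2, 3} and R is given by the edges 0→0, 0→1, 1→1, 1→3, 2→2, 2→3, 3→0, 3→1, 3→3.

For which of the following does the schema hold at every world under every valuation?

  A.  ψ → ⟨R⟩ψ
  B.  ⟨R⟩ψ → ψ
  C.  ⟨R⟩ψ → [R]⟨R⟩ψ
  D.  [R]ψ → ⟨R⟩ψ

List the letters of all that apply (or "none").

A, D

R is reflexive: each world relates to itself.
R is not euclidean: 0 R 1 and 0 R 0 but not 1 R 0.
R is serial: every world has an R-successor.
R is not a subset of the identity: 0 R 1 with 0 ≠ 1.
(A) the dual of axiom T: valid iff R is reflexive. R is reflexive — valid.
(B) ⟨R⟩ψ → ψ is the converse of T; it holds exactly when R ⊆ identity. Here R ⊄ identity — not valid.
(C) axiom 5: valid iff R is euclidean. R is not euclidean — not valid.
(D) [R]ψ → ⟨R⟩ψ is axiom D; it is valid on a frame exactly when R is serial. R is serial, so valid.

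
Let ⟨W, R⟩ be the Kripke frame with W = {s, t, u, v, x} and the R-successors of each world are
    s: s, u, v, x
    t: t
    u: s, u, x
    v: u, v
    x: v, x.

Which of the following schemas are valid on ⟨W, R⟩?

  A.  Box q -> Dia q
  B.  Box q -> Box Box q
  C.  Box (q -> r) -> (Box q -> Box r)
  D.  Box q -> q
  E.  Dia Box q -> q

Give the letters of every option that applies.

R is reflexive: each world relates to itself.
R is not symmetric: s R v but not v R s.
R is not transitive: u R s and s R v but not u R v.
R is serial: every world has an R-successor.
(A) Box q -> Dia q is axiom D; it is valid on a frame exactly when R is serial. R is serial, so valid.
(B) axiom 4: valid iff R is transitive. R is not transitive — not valid.
(C) Box (q -> r) -> (Box q -> Box r) is axiom K, valid on every Kripke frame — valid.
(D) Box q -> q is axiom T, which corresponds to reflexivity. R is reflexive — valid.
(E) Dia Box q -> q is the dual of axiom B; it is valid on a frame exactly when R is symmetric. R is not symmetric, so not valid.

A, C, D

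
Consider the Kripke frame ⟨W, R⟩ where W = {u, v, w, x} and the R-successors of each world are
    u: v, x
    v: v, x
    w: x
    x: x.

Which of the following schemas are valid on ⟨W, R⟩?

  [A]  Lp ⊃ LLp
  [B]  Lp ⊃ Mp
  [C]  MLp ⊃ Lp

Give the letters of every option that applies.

R is transitive: R is closed under composition.
R is not euclidean: u R x and u R v but not x R v.
R is serial: every world has an R-successor.
(A) Lp ⊃ LLp (axiom 4) characterises the transitive frames. R is transitive — valid.
(B) Lp ⊃ Mp is axiom D, which corresponds to seriality. R is serial — valid.
(C) MLp ⊃ Lp is the dual of axiom 5; it is valid on a frame exactly when R is euclidean. R is not euclidean, so not valid.

A, B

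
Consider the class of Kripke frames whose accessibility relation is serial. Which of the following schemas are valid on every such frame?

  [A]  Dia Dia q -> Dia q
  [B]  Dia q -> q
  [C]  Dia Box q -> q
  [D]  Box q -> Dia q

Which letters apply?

D

(A) Dia Dia q -> Dia q (the dual of axiom 4) characterises the transitive frames. Such an R need not be transitive — not valid.
(B) Dia q -> q (the converse of T) corresponds to R being a subset of the identity. Such an R need not be a subset of the identity, so not valid.
(C) Dia Box q -> q is the dual of axiom B; it is valid on a frame exactly when R is symmetric. Such an R need not be symmetric, so not valid.
(D) Box q -> Dia q is axiom D; it is valid on a frame exactly when R is serial. Every such R is serial, so valid.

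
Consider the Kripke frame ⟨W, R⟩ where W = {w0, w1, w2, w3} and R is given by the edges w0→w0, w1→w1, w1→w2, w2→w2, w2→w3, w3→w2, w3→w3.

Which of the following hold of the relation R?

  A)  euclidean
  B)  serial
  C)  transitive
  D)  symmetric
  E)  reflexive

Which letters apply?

(A) not euclidean: w1 R w2 and w1 R w1 but not w2 R w1.
(B) serial: every world has an R-successor.
(C) not transitive: w1 R w2 and w2 R w3 but not w1 R w3.
(D) not symmetric: w1 R w2 but not w2 R w1.
(E) reflexive: each world relates to itself.

B, E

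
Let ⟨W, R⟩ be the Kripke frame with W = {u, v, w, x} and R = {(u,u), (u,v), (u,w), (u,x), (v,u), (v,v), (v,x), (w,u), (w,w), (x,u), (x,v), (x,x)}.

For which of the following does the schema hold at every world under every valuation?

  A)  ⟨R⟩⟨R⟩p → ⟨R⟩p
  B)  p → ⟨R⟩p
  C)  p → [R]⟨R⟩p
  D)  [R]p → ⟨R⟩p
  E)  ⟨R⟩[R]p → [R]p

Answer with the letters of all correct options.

R is reflexive: each world relates to itself.
R is symmetric: every R-edge is matched by its reverse.
R is not transitive: v R u and u R w but not v R w.
R is not euclidean: u R v and u R w but not v R w.
R is serial: every world has an R-successor.
(A) ⟨R⟩⟨R⟩p → ⟨R⟩p is the dual of axiom 4; it is valid on a frame exactly when R is transitive. R is not transitive, so not valid.
(B) p → ⟨R⟩p is the dual of axiom T; it is valid on a frame exactly when R is reflexive. R is reflexive, so valid.
(C) p → [R]⟨R⟩p is axiom B; it is valid on a frame exactly when R is symmetric. R is symmetric, so valid.
(D) [R]p → ⟨R⟩p is axiom D, which corresponds to seriality. R is serial — valid.
(E) ⟨R⟩[R]p → [R]p is the dual of axiom 5; it is valid on a frame exactly when R is euclidean. R is not euclidean, so not valid.

B, C, D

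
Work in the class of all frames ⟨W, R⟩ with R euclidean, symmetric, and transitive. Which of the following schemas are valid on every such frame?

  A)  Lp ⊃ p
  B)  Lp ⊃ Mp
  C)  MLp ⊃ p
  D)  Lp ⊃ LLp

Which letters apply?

(A) Lp ⊃ p is axiom T, which corresponds to reflexivity. Such an R need not be reflexive — not valid.
(B) Lp ⊃ Mp is axiom D; it is valid on a frame exactly when R is serial. Such an R need not be serial, so not valid.
(C) MLp ⊃ p (the dual of axiom B) characterises the symmetric frames. Every such R is symmetric — valid.
(D) Lp ⊃ LLp (axiom 4) characterises the transitive frames. Every such R is transitive — valid.

C, D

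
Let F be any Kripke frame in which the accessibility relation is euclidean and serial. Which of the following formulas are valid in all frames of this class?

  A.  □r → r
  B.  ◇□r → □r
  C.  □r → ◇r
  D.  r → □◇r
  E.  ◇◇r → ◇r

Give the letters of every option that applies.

(A) □r → r is axiom T, which corresponds to reflexivity. Such an R need not be reflexive — not valid.
(B) the dual of axiom 5: valid iff R is euclidean. Every such R is euclidean — valid.
(C) □r → ◇r is axiom D, which corresponds to seriality. Every such R is serial — valid.
(D) r → □◇r is axiom B, which corresponds to symmetry. Such an R need not be symmetric — not valid.
(E) ◇◇r → ◇r is the dual of axiom 4, which corresponds to transitivity. Such an R need not be transitive — not valid.

B, C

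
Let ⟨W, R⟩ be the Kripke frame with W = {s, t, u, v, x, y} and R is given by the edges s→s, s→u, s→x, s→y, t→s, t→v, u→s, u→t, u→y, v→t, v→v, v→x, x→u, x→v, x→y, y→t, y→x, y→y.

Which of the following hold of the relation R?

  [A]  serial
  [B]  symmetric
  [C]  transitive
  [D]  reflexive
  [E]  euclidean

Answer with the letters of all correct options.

(A) serial: every world has an R-successor.
(B) not symmetric: s R x but not x R s.
(C) not transitive: s R u and u R t but not s R t.
(D) not reflexive: not t R t.
(E) not euclidean: s R u and s R x but not u R x.

A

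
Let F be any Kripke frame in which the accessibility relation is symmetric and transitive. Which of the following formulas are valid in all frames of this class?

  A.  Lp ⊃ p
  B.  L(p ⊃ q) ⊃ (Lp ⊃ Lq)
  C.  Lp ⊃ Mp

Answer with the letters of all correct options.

B

A symmetric transitive relation is euclidean (uRv and uRw give vRu by symmetry, then vRw by transitivity).
(A) axiom T: valid iff R is reflexive. Such an R need not be reflexive — not valid.
(B) L(p ⊃ q) ⊃ (Lp ⊃ Lq) is the K axiom; it holds on all frames — valid.
(C) Lp ⊃ Mp (axiom D) characterises the serial frames. Such an R need not be serial — not valid.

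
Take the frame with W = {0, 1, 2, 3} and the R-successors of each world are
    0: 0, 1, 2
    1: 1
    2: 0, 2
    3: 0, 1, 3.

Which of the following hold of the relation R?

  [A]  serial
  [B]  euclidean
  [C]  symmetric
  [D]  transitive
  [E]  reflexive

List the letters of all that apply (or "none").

A, E

(A) serial: every world has an R-successor.
(B) not euclidean: 0 R 1 and 0 R 0 but not 1 R 0.
(C) not symmetric: 0 R 1 but not 1 R 0.
(D) not transitive: 2 R 0 and 0 R 1 but not 2 R 1.
(E) reflexive: each world relates to itself.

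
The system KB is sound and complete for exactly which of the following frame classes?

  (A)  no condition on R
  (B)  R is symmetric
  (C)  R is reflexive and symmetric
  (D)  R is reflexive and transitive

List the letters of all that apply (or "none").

(A) this class determines K, not KB.
(B) KB is sound and complete for exactly this class.
(C) this class determines B (= KTB), not KB.
(D) this class determines S4, not KB.

B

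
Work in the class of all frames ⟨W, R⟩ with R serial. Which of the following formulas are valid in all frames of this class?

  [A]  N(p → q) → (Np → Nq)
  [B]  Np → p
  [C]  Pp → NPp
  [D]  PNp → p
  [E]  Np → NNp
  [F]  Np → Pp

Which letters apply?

(A) this is just K, valid on every normal frame.
(B) Np → p is axiom T, which corresponds to reflexivity. Such an R need not be reflexive — not valid.
(C) Pp → NPp is axiom 5, which corresponds to the euclidean property. Such an R need not be euclidean — not valid.
(D) PNp → p (the dual of axiom B) characterises the symmetric frames. Such an R need not be symmetric — not valid.
(E) Np → NNp is axiom 4; it is valid on a frame exactly when R is transitive. Such an R need not be transitive, so not valid.
(F) Np → Pp is axiom D; it is valid on a frame exactly when R is serial. Every such R is serial, so valid.

A, F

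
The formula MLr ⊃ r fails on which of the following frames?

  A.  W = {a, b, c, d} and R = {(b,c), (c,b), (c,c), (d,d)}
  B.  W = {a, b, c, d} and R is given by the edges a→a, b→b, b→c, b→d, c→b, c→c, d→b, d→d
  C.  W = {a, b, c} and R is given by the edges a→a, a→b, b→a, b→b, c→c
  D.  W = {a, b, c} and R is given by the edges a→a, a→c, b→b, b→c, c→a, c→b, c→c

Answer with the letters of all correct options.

none

The schema MLr ⊃ r is the dual of axiom B; it is valid on a frame iff R is symmetric.
(A) R is symmetric (every R-edge is matched by its reverse), so the schema is valid here.
(B) R is symmetric (every R-edge is matched by its reverse), so the schema is valid here.
(C) R is symmetric (every R-edge is matched by its reverse), so the schema is valid here.
(D) R is symmetric (every R-edge is matched by its reverse), so the schema is valid here.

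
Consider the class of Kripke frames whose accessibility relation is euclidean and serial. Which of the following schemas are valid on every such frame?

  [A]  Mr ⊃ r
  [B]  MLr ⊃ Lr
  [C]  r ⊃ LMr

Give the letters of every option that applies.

B

(A) Mr ⊃ r is valid only on frames where every R-edge is a self-loop. Such an R need not be a subset of the identity — not valid.
(B) MLr ⊃ Lr is the dual of axiom 5, which corresponds to the euclidean property. Every such R is euclidean — valid.
(C) r ⊃ LMr is axiom B; it is valid on a frame exactly when R is symmetric. Such an R need not be symmetric, so not valid.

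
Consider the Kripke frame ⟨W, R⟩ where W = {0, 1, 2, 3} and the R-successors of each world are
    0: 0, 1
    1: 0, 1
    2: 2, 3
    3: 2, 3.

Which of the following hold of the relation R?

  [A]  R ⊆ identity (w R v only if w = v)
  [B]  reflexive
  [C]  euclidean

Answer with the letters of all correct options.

(A) not ⊆ identity: 0 R 1 with 0 ≠ 1.
(B) reflexive: each world relates to itself.
(C) euclidean: any two R-successors of the same world are R-related.

B, C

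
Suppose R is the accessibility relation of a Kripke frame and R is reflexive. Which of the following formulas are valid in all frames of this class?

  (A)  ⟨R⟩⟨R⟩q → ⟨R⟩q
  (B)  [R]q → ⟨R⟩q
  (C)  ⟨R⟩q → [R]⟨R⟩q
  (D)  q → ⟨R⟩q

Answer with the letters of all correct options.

A reflexive relation is serial.
(A) the dual of axiom 4: valid iff R is transitive. Such an R need not be transitive — not valid.
(B) axiom D: valid iff R is serial. Every such R is serial — valid.
(C) axiom 5: valid iff R is euclidean. Such an R need not be euclidean — not valid.
(D) the dual of axiom T: valid iff R is reflexive. Every such R is reflexive — valid.

B, D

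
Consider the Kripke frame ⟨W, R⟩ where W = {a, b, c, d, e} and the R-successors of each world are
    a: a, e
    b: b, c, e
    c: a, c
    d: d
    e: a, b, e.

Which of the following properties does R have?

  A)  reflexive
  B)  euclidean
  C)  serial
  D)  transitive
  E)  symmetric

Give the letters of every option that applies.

A, C

(A) reflexive: each world relates to itself.
(B) not euclidean: b R c and b R b but not c R b.
(C) serial: every world has an R-successor.
(D) not transitive: a R e and e R b but not a R b.
(E) not symmetric: b R c but not c R b.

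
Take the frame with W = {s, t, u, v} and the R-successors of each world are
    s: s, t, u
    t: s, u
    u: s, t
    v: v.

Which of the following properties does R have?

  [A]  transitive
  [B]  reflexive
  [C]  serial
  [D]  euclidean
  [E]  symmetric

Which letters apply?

C, E

(A) not transitive: t R s and s R t but not t R t.
(B) not reflexive: not t R t.
(C) serial: every world has an R-successor.
(D) not euclidean: s R t and s R t but not t R t.
(E) symmetric: every R-edge is matched by its reverse.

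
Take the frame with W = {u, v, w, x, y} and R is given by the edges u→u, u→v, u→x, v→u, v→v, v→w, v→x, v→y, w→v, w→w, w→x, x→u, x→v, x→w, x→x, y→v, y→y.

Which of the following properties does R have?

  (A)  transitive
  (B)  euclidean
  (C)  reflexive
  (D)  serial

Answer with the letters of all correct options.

(A) not transitive: u R v and v R w but not u R w.
(B) not euclidean: v R u and v R w but not u R w.
(C) reflexive: each world relates to itself.
(D) serial: every world has an R-successor.

C, D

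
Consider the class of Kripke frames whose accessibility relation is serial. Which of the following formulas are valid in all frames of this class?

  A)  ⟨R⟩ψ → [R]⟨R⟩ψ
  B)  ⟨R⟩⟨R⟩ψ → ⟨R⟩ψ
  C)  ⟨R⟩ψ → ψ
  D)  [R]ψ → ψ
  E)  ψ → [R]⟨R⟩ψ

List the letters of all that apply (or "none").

none

(A) ⟨R⟩ψ → [R]⟨R⟩ψ is axiom 5, which corresponds to the euclidean property. Such an R need not be euclidean — not valid.
(B) the dual of axiom 4: valid iff R is transitive. Such an R need not be transitive — not valid.
(C) ⟨R⟩ψ → ψ (the converse of T) corresponds to R being a subset of the identity. Such an R need not be a subset of the identity, so not valid.
(D) [R]ψ → ψ is axiom T, which corresponds to reflexivity. Such an R need not be reflexive — not valid.
(E) ψ → [R]⟨R⟩ψ is axiom B, which corresponds to symmetry. Such an R need not be symmetric — not valid.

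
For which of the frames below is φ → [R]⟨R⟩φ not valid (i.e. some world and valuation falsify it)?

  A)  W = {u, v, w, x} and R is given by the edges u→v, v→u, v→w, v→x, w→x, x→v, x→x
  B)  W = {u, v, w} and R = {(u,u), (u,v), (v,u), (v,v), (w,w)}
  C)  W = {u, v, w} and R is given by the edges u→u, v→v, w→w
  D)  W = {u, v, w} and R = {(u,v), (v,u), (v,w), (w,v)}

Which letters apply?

A

The schema φ → [R]⟨R⟩φ is axiom B; it is valid on a frame iff R is symmetric.
(A) R is not symmetric (v R w but not w R v), so the schema fails here.
(B) R is symmetric (every R-edge is matched by its reverse), so the schema is valid here.
(C) R is symmetric (every R-edge is matched by its reverse), so the schema is valid here.
(D) R is symmetric (every R-edge is matched by its reverse), so the schema is valid here.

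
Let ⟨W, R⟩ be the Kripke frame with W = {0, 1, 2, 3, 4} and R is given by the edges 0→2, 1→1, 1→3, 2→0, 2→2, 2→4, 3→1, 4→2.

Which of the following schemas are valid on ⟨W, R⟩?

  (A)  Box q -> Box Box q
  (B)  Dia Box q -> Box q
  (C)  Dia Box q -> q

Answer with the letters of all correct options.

R is symmetric: every R-edge is matched by its reverse.
R is not transitive: 0 R 2 and 2 R 0 but not 0 R 0.
R is not euclidean: 2 R 0 and 2 R 4 but not 0 R 4.
(A) axiom 4: valid iff R is transitive. R is not transitive — not valid.
(B) the dual of axiom 5: valid iff R is euclidean. R is not euclidean — not valid.
(C) Dia Box q -> q is the dual of axiom B, which corresponds to symmetry. R is symmetric — valid.

C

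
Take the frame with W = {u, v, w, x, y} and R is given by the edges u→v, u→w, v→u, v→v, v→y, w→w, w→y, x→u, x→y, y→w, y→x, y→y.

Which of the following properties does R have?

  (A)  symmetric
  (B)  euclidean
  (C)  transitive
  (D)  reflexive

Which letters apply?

(A) not symmetric: u R w but not w R u.
(B) not euclidean: u R v and u R w but not v R w.
(C) not transitive: u R v and v R u but not u R u.
(D) not reflexive: not u R u.

none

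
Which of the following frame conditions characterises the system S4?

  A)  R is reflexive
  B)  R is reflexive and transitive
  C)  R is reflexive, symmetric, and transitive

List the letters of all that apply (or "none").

(A) this class determines T (= KT), not S4.
(B) S4 is sound and complete for exactly this class.
(C) this class determines S5, not S4.

B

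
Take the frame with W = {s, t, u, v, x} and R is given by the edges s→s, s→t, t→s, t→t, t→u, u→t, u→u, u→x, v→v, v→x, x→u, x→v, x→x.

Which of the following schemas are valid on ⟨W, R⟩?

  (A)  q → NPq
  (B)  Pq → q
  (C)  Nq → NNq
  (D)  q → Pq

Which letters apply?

A, D

R is reflexive: each world relates to itself.
R is symmetric: every R-edge is matched by its reverse.
R is not transitive: s R t and t R u but not s R u.
R is not a subset of the identity: s R t with s ≠ t.
(A) q → NPq is axiom B, which corresponds to symmetry. R is symmetric — valid.
(B) Pq → q is the converse of T; it holds exactly when R ⊆ identity. Here R ⊄ identity — not valid.
(C) axiom 4: valid iff R is transitive. R is not transitive — not valid.
(D) q → Pq (the dual of axiom T) characterises the reflexive frames. R is reflexive — valid.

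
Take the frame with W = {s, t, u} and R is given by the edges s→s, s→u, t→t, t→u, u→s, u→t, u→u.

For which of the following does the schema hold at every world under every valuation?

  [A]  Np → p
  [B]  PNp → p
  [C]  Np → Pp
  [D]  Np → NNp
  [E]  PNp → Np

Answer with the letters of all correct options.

A, B, C

R is reflexive: each world relates to itself.
R is symmetric: every R-edge is matched by its reverse.
R is not transitive: s R u and u R t but not s R t.
R is not euclidean: u R s and u R t but not s R t.
R is serial: every world has an R-successor.
(A) Np → p is axiom T; it is valid on a frame exactly when R is reflexive. R is reflexive, so valid.
(B) the dual of axiom B: valid iff R is symmetric. R is symmetric — valid.
(C) Np → Pp is axiom D, which corresponds to seriality. R is serial — valid.
(D) Np → NNp is axiom 4, which corresponds to transitivity. R is not transitive — not valid.
(E) PNp → Np is the dual of axiom 5; it is valid on a frame exactly when R is euclidean. R is not euclidean, so not valid.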